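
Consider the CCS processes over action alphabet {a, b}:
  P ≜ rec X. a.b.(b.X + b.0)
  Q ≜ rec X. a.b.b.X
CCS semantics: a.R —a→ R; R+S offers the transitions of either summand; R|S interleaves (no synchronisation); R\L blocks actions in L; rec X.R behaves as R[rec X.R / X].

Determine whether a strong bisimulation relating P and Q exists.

Reachable graph of P (4 states):
  m0 = rec X. a.b.(b.X + b.0) | ··a··> m1
  m1 = b.(b.(rec X. a.b.(b.X + b.0)) + b.0) | ··b··> m2
  m2 = b.(rec X. a.b.(b.X + b.0)) + b.0 | ··b··> m0, ··b··> m3
  m3 = 0 | ·
Reachable graph of Q (3 states):
  n0 = rec X. a.b.b.X | ··a··> n1
  n1 = b.b.(rec X. a.b.b.X) | ··b··> n2
  n2 = b.(rec X. a.b.b.X) | ··b··> n0
Partition-refinement fixed point:
  B0 = {m0}
  B1 = {m1}
  B2 = {m2}
  B3 = {m3}
  B4 = {n0}
  B5 = {n1}
  B6 = {n2}
m0 ∈ B0, n0 ∈ B4 → different blocks

not bisimilar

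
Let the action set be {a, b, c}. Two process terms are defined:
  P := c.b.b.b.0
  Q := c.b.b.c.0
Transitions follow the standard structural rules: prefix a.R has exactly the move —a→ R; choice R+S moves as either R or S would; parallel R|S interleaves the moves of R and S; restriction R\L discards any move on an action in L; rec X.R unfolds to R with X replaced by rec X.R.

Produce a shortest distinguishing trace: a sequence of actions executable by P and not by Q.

cbbb

Reachable graph of P (5 states):
  s0 = c.b.b.b.0 ⊢ -c-> s1
  s1 = b.b.b.0 ⊢ -b-> s2
  s2 = b.b.0 ⊢ -b-> s3
  s3 = b.0 ⊢ -b-> s4
  s4 = 0 ⊢ ·
Reachable graph of Q (5 states):
  t0 = c.b.b.c.0 ⊢ -c-> t1
  t1 = b.b.c.0 ⊢ -b-> t2
  t2 = b.c.0 ⊢ -b-> t3
  t3 = c.0 ⊢ -c-> t4
  t4 = 0 ⊢ ·
Executing cbbb from P (initial set {s0}):
  step 1 (c): {s1}
  step 2 (b): {s2}
  step 3 (b): {s3}
  step 4 (b): {s4}
  P completes σ.
Executing cbbb from Q (initial set {t0}):
  step 1 (c): {t1}
  step 2 (b): {t2}
  step 3 (b): {t3}
  step 4 (b): ∅ (Q stuck)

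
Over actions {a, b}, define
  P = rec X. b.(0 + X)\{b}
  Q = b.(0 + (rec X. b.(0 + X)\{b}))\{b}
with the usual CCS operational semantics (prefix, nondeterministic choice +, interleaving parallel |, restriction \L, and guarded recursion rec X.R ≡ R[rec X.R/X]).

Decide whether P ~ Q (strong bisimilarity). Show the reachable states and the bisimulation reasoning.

P's transition system — 2 states:
  u0 = rec X. b.(0 + X)\{b} | =b=> u1
  u1 = (0 + (rec X. b.(0 + X)\{b}))\{b} | stopped
Q's transition system — 2 states:
  v0 = b.(0 + (rec X. b.(0 + X)\{b}))\{b} | =b=> v1
  v1 = (0 + (rec X. b.(0 + X)\{b}))\{b} | stopped
Bisimilarity quotient blocks:
  B0 = {u0, v0}
  B1 = {u1, v1}
u0 ∈ B0, v0 ∈ B0 → same block

P ~ Q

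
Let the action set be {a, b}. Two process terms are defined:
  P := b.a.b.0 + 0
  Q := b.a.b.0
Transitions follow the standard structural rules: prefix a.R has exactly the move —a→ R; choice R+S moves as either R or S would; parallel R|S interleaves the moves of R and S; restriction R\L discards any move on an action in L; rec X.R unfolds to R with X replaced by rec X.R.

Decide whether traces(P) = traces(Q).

YES

P's transition system — 4 states:
  m0 = b.a.b.0 + 0 → ··b··> m1
  m1 = a.b.0 → ··a··> m2
  m2 = b.0 → ··b··> m3
  m3 = 0 → stopped
Q's transition system — 4 states:
  n0 = b.a.b.0 → ··b··> n1
  n1 = a.b.0 → ··a··> n2
  n2 = b.0 → ··b··> n3
  n3 = 0 → stopped
Coarsest stable partition (strong bisimilarity classes):
  B0 = {m0, n0}
  B1 = {m1, n1}
  B2 = {m2, n2}
  B3 = {m3, n3}
m0 ∈ B0, n0 ∈ B0 → same block
Bisimilar ⇒ trace-equivalent.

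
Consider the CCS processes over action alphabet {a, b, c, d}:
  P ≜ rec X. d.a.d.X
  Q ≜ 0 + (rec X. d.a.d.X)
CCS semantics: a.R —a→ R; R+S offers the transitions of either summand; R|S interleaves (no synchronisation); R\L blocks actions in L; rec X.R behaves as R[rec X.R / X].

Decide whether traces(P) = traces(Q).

traces(P) = traces(Q)

Reachable graph of P (3 states):
  m0 = rec X. d.a.d.X :: —d→ m1
  m1 = a.d.(rec X. d.a.d.X) :: —a→ m2
  m2 = d.(rec X. d.a.d.X) :: —d→ m0
Reachable graph of Q (4 states):
  n0 = 0 + (rec X. d.a.d.X) :: —d→ n1
  n1 = a.d.(rec X. d.a.d.X) :: —a→ n2
  n2 = d.(rec X. d.a.d.X) :: —d→ n3
  n3 = rec X. d.a.d.X :: —d→ n1
Bisimilarity quotient blocks:
  B0 = {m0, n0, n3}
  B1 = {m1, n1}
  B2 = {m2, n2}
m0 ∈ B0, n0 ∈ B0 → same block
Bisimilar ⇒ trace-equivalent.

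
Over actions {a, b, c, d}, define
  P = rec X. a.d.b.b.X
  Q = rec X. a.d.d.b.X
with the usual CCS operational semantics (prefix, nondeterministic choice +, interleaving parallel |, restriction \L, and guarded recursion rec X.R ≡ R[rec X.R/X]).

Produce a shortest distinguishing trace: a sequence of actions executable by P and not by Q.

adb

P's transition system — 4 states:
  s0 = rec X. a.d.b.b.X has moves =a=> s1
  s1 = d.b.b.(rec X. a.d.b.b.X) has moves =d=> s2
  s2 = b.b.(rec X. a.d.b.b.X) has moves =b=> s3
  s3 = b.(rec X. a.d.b.b.X) has moves =b=> s0
Q's transition system — 4 states:
  t0 = rec X. a.d.d.b.X has moves =a=> t1
  t1 = d.d.b.(rec X. a.d.d.b.X) has moves =d=> t2
  t2 = d.b.(rec X. a.d.d.b.X) has moves =d=> t3
  t3 = b.(rec X. a.d.d.b.X) has moves =b=> t0
Run σ = ⟨adb⟩ on P: start {s0}
  after a @ step 1: {s1}
  after d @ step 2: {s2}
  after b @ step 3: {s3}
  P completes σ.
Run σ = ⟨adb⟩ on Q: start {t0}
  after a @ step 1: {t1}
  after d @ step 2: {t2}
  after b @ step 3: ∅ (Q stuck)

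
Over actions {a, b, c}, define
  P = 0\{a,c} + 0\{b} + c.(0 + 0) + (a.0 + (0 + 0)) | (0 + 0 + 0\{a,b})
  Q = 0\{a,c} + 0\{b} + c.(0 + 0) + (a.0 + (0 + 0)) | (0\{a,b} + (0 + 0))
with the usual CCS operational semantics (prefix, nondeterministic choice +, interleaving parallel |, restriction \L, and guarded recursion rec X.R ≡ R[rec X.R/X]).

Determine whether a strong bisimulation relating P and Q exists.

bisimilar

Reachable graph of P (3 states):
  u0 = 0\{a,c} + 0\{b} + c.(0 + 0) + (a.0 + (0 + 0)) | (0 + 0 + 0\{a,b}) ⊢ ··a··> u1, ··c··> u2
  u1 = 0 | (0 + 0 + 0\{a,b}) ⊢ stopped
  u2 = 0 + 0 ⊢ stopped
Reachable graph of Q (3 states):
  v0 = 0\{a,c} + 0\{b} + c.(0 + 0) + (a.0 + (0 + 0)) | (0\{a,b} + (0 + 0)) ⊢ ··a··> v1, ··c··> v2
  v1 = 0 | (0\{a,b} + (0 + 0)) ⊢ stopped
  v2 = 0 + 0 ⊢ stopped
Partition-refinement fixed point:
  B0 = {u0, v0}
  B1 = {u1, u2, v1, v2}
u0 ∈ B0, v0 ∈ B0 → same block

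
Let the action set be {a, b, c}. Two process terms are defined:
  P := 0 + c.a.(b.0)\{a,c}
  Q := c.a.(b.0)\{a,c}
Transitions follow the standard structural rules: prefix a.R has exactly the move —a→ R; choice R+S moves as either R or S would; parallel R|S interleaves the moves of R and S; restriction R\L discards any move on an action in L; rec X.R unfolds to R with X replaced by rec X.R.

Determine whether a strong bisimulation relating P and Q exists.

P ~ Q

P's transition system — 4 states:
  s0 = 0 + c.a.(b.0)\{a,c} ⊢ =c=> s1
  s1 = a.(b.0)\{a,c} ⊢ =a=> s2
  s2 = (b.0)\{a,c} ⊢ =b=> s3
  s3 = 0\{a,c} ⊢ ∅
Q's transition system — 4 states:
  t0 = c.a.(b.0)\{a,c} ⊢ =c=> t1
  t1 = a.(b.0)\{a,c} ⊢ =a=> t2
  t2 = (b.0)\{a,c} ⊢ =b=> t3
  t3 = 0\{a,c} ⊢ ∅
Bisimilarity quotient blocks:
  B0 = {s0, t0}
  B1 = {s1, t1}
  B2 = {s2, t2}
  B3 = {s3, t3}
s0 ∈ B0, t0 ∈ B0 → same block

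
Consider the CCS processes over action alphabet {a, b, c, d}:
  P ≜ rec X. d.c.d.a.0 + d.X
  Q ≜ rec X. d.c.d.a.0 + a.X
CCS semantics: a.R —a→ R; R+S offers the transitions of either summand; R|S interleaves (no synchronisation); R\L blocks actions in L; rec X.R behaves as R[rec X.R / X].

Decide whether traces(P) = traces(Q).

P's transition system — 5 states:
  u0 = rec X. d.c.d.a.0 + d.X :: --d--▸ u0, --d--▸ u1
  u1 = c.d.a.0 :: --c--▸ u2
  u2 = d.a.0 :: --d--▸ u3
  u3 = a.0 :: --a--▸ u4
  u4 = 0 :: stopped
Q's transition system — 5 states:
  v0 = rec X. d.c.d.a.0 + a.X :: --a--▸ v0, --d--▸ v1
  v1 = c.d.a.0 :: --c--▸ v2
  v2 = d.a.0 :: --d--▸ v3
  v3 = a.0 :: --a--▸ v4
  v4 = 0 :: stopped
Executing dd from P (initial set {u0}):
  step 1 (d): {u0, u1}
  step 2 (d): {u0, u1}
  P completes σ.
Executing dd from Q (initial set {v0}):
  step 1 (d): {v1}
  step 2 (d): ∅ (Q stuck)

NO — witness ⟨dd⟩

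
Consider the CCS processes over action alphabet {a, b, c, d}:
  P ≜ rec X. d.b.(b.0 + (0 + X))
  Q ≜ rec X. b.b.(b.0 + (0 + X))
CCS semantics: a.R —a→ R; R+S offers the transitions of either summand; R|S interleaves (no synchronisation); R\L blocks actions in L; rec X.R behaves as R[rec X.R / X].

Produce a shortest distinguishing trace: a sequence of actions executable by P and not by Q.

LTS(P): 4 reachable states
  p0 = rec X. d.b.(b.0 + (0 + X)) | —d→ p1
  p1 = b.(b.0 + (0 + (rec X. d.b.(b.0 + (0 + X))))) | —b→ p2
  p2 = b.0 + (0 + (rec X. d.b.(b.0 + (0 + X)))) | —b→ p3, —d→ p1
  p3 = 0 | ∅
LTS(Q): 4 reachable states
  q0 = rec X. b.b.(b.0 + (0 + X)) | —b→ q1
  q1 = b.(b.0 + (0 + (rec X. b.b.(b.0 + (0 + X))))) | —b→ q2
  q2 = b.0 + (0 + (rec X. b.b.(b.0 + (0 + X)))) | —b→ q1, —b→ q3
  q3 = 0 | ∅
Executing d from P (initial set {p0}):
  after d @ step 1: {p1}
  ✓ P
Executing d from Q (initial set {q0}):
  after d @ step 1: ∅  — Q cannot continue

d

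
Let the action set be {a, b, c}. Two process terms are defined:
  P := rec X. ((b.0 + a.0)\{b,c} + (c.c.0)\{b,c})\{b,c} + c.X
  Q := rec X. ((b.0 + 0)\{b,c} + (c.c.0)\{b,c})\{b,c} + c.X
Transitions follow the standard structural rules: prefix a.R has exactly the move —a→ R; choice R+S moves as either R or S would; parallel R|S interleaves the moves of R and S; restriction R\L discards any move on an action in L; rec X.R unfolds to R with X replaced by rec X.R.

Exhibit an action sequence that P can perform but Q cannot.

LTS(P): 2 reachable states
  m0 = rec X. ((b.0 + a.0)\{b,c} + (c.c.0)\{b,c})\{b,c} + c.X | ··a··> m1, ··c··> m0
  m1 = 0\{b,c}\{b,c} | stopped
LTS(Q): 1 reachable states
  n0 = rec X. ((b.0 + 0)\{b,c} + (c.c.0)\{b,c})\{b,c} + c.X | ··c··> n0
Trace ⟨a⟩ through P, begin at {m0}:
  [1] a ⇒ {m1}
  — P admits the full trace.
Trace ⟨a⟩ through Q, begin at {n0}:
  [1] a ⇒ no successor for Q

a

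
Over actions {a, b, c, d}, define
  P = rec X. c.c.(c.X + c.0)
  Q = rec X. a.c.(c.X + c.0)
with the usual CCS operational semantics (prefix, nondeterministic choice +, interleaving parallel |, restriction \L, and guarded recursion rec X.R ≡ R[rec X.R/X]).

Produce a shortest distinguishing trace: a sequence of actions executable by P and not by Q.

c

P's transition system — 4 states:
  u0 = rec X. c.c.(c.X + c.0) :: =c=> u1
  u1 = c.(c.(rec X. c.c.(c.X + c.0)) + c.0) :: =c=> u2
  u2 = c.(rec X. c.c.(c.X + c.0)) + c.0 :: =c=> u0, =c=> u3
  u3 = 0 :: ·
Q's transition system — 4 states:
  v0 = rec X. a.c.(c.X + c.0) :: =a=> v1
  v1 = c.(c.(rec X. a.c.(c.X + c.0)) + c.0) :: =c=> v2
  v2 = c.(rec X. a.c.(c.X + c.0)) + c.0 :: =c=> v0, =c=> v3
  v3 = 0 :: ·
Run σ = ⟨c⟩ on P: start {u0}
  after c @ step 1: {u1}
  P completes σ.
Run σ = ⟨c⟩ on Q: start {v0}
  after c @ step 1: no successor for Q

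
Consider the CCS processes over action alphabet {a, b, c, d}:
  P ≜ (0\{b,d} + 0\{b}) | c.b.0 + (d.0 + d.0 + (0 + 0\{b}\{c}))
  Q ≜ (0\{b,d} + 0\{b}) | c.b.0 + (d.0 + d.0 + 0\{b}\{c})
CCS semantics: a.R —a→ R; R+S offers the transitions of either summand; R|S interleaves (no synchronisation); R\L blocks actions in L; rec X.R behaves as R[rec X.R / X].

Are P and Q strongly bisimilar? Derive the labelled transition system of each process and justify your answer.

P ~ Q

Reachable graph of P (4 states):
  m0 = (0\{b,d} + 0\{b}) | c.b.0 + (d.0 + d.0 + (0 + 0\{b}\{c})) → --c--▸ m1, --d--▸ m2
  m1 = (0\{b,d} + 0\{b}) | b.0 → --b--▸ m3
  m2 = 0 → deadlocked
  m3 = (0\{b,d} + 0\{b}) | 0 → deadlocked
Reachable graph of Q (4 states):
  n0 = (0\{b,d} + 0\{b}) | c.b.0 + (d.0 + d.0 + 0\{b}\{c}) → --c--▸ n1, --d--▸ n2
  n1 = (0\{b,d} + 0\{b}) | b.0 → --b--▸ n3
  n2 = 0 → deadlocked
  n3 = (0\{b,d} + 0\{b}) | 0 → deadlocked
Coarsest stable partition (strong bisimilarity classes):
  B0 = {m0, n0}
  B1 = {m1, n1}
  B2 = {m2, m3, n2, n3}
m0 ∈ B0, n0 ∈ B0 → same block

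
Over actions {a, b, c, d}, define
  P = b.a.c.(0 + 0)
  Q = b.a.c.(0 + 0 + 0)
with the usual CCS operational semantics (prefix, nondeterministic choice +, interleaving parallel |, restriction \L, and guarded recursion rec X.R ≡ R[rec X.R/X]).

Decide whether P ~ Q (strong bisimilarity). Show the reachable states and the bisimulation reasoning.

P ~ Q

LTS(P): 4 reachable states
  s0 = b.a.c.(0 + 0) → =b=> s1
  s1 = a.c.(0 + 0) → =a=> s2
  s2 = c.(0 + 0) → =c=> s3
  s3 = 0 + 0 → ·
LTS(Q): 4 reachable states
  t0 = b.a.c.(0 + 0 + 0) → =b=> t1
  t1 = a.c.(0 + 0 + 0) → =a=> t2
  t2 = c.(0 + 0 + 0) → =c=> t3
  t3 = 0 + 0 + 0 → ·
Bisimilarity quotient blocks:
  B0 = {s0, t0}
  B1 = {s1, t1}
  B2 = {s2, t2}
  B3 = {s3, t3}
s0 ∈ B0, t0 ∈ B0 → same block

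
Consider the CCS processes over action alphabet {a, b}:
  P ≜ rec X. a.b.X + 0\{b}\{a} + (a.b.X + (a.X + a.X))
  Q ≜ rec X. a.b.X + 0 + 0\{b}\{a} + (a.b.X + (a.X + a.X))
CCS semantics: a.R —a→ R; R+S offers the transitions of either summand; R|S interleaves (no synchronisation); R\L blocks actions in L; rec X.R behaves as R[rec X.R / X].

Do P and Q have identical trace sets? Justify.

LTS(P): 2 reachable states
  p0 = rec X. a.b.X + 0\{b}\{a} + (a.b.X + (a.X + a.X)) ⊢ =a=> p0, =a=> p1
  p1 = b.(rec X. a.b.X + 0\{b}\{a} + (a.b.X + (a.X + a.X))) ⊢ =b=> p0
LTS(Q): 2 reachable states
  q0 = rec X. a.b.X + 0 + 0\{b}\{a} + (a.b.X + (a.X + a.X)) ⊢ =a=> q0, =a=> q1
  q1 = b.(rec X. a.b.X + 0 + 0\{b}\{a} + (a.b.X + (a.X + a.X))) ⊢ =b=> q0
Coarsest stable partition (strong bisimilarity classes):
  B0 = {p0, q0}
  B1 = {p1, q1}
p0 ∈ B0, q0 ∈ B0 → same block
Bisimilar ⇒ trace-equivalent.

trace-equivalent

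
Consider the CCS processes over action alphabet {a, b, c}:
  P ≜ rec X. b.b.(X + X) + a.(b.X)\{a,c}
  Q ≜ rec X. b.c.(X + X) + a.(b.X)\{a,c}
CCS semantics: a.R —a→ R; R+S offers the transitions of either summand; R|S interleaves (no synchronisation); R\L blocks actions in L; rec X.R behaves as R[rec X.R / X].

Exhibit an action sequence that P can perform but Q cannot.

LTS(P): 7 reachable states
  p0 = rec X. b.b.(X + X) + a.(b.X)\{a,c} | ··a··> p1, ··b··> p2
  p1 = (b.(rec X. b.b.(X + X) + a.(b.X)\{a,c}))\{a,c} | ··b··> p3
  p2 = b.((rec X. b.b.(X + X) + a.(b.X)\{a,c}) + (rec X. b.b.(X + X) + a.(b.X)\{a,c})) | ··b··> p4
  p3 = (rec X. b.b.(X + X) + a.(b.X)\{a,c})\{a,c} | ··b··> p5
  p4 = (rec X. b.b.(X + X) + a.(b.X)\{a,c}) + (rec X. b.b.(X + X) + a.(b.X)\{a,c}) | ··a··> p1, ··b··> p2
  p5 = (b.((rec X. b.b.(X + X) + a.(b.X)\{a,c}) + (rec X. b.b.(X + X) + a.(b.X)\{a,c})))\{a,c} | ··b··> p6
  p6 = ((rec X. b.b.(X + X) + a.(b.X)\{a,c}) + (rec X. b.b.(X + X) + a.(b.X)\{a,c}))\{a,c} | ··b··> p5
LTS(Q): 6 reachable states
  q0 = rec X. b.c.(X + X) + a.(b.X)\{a,c} | ··a··> q1, ··b··> q2
  q1 = (b.(rec X. b.c.(X + X) + a.(b.X)\{a,c}))\{a,c} | ··b··> q3
  q2 = c.((rec X. b.c.(X + X) + a.(b.X)\{a,c}) + (rec X. b.c.(X + X) + a.(b.X)\{a,c})) | ··c··> q4
  q3 = (rec X. b.c.(X + X) + a.(b.X)\{a,c})\{a,c} | ··b··> q5
  q4 = (rec X. b.c.(X + X) + a.(b.X)\{a,c}) + (rec X. b.c.(X + X) + a.(b.X)\{a,c}) | ··a··> q1, ··b··> q2
  q5 = (c.((rec X. b.c.(X + X) + a.(b.X)\{a,c}) + (rec X. b.c.(X + X) + a.(b.X)\{a,c})))\{a,c} | deadlocked
Trace ⟨bb⟩ through P, begin at {p0}:
  after b @ step 1: {p2}
  after b @ step 2: {p4}
  — P admits the full trace.
Trace ⟨bb⟩ through Q, begin at {q0}:
  after b @ step 1: {q2}
  after b @ step 2: ∅ (Q stuck)

bb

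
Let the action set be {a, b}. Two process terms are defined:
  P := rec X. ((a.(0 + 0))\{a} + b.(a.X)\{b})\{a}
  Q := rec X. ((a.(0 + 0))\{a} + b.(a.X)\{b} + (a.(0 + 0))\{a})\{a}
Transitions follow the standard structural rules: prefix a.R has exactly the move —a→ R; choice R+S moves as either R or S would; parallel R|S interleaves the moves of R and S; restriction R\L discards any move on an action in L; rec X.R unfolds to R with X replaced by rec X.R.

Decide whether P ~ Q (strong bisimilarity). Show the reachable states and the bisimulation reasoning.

YES

Reachable graph of P (2 states):
  u0 = rec X. ((a.(0 + 0))\{a} + b.(a.X)\{b})\{a} | --b--▸ u1
  u1 = (a.(rec X. ((a.(0 + 0))\{a} + b.(a.X)\{b})\{a}))\{b}\{a} | ·
Reachable graph of Q (2 states):
  v0 = rec X. ((a.(0 + 0))\{a} + b.(a.X)\{b} + (a.(0 + 0))\{a})\{a} | --b--▸ v1
  v1 = (a.(rec X. ((a.(0 + 0))\{a} + b.(a.X)\{b} + (a.(0 + 0))\{a})\{a}))\{b}\{a} | ·
Bisimilarity quotient blocks:
  B0 = {u0, v0}
  B1 = {u1, v1}
u0 ∈ B0, v0 ∈ B0 → same block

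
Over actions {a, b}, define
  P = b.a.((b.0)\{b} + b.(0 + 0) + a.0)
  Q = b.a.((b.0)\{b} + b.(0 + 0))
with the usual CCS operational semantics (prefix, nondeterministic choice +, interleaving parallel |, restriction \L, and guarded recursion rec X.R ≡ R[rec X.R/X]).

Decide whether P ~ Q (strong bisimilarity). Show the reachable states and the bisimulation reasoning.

P ≁ Q

P's transition system — 5 states:
  p0 = b.a.((b.0)\{b} + b.(0 + 0) + a.0) ⊢ --b--▸ p1
  p1 = a.((b.0)\{b} + b.(0 + 0) + a.0) ⊢ --a--▸ p2
  p2 = (b.0)\{b} + b.(0 + 0) + a.0 ⊢ --a--▸ p3, --b--▸ p4
  p3 = 0 ⊢ ∅
  p4 = 0 + 0 ⊢ ∅
Q's transition system — 4 states:
  q0 = b.a.((b.0)\{b} + b.(0 + 0)) ⊢ --b--▸ q1
  q1 = a.((b.0)\{b} + b.(0 + 0)) ⊢ --a--▸ q2
  q2 = (b.0)\{b} + b.(0 + 0) ⊢ --b--▸ q3
  q3 = 0 + 0 ⊢ ∅
Bisimilarity quotient blocks:
  B0 = {p0}
  B1 = {p1}
  B2 = {p2}
  B3 = {p3, p4, q3}
  B4 = {q0}
  B5 = {q1}
  B6 = {q2}
p0 ∈ B0, q0 ∈ B4 → different blocks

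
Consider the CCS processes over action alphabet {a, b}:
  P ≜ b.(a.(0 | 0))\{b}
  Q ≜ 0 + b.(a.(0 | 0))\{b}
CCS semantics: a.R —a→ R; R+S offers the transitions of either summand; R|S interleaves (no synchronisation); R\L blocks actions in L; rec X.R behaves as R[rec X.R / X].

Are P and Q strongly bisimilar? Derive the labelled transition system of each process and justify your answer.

LTS(P): 3 reachable states
  u0 = b.(a.(0 | 0))\{b} ⊢ --b--▸ u1
  u1 = (a.(0 | 0))\{b} ⊢ --a--▸ u2
  u2 = (0 | 0)\{b} ⊢ ∅
LTS(Q): 3 reachable states
  v0 = 0 + b.(a.(0 | 0))\{b} ⊢ --b--▸ v1
  v1 = (a.(0 | 0))\{b} ⊢ --a--▸ v2
  v2 = (0 | 0)\{b} ⊢ ∅
Coarsest stable partition (strong bisimilarity classes):
  B0 = {u0, v0}
  B1 = {u1, v1}
  B2 = {u2, v2}
u0 ∈ B0, v0 ∈ B0 → same block

YES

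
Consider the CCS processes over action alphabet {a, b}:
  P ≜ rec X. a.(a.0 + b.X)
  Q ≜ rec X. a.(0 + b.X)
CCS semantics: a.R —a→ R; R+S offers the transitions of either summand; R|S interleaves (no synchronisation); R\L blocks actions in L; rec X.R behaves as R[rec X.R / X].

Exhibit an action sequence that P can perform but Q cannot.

LTS(P): 3 reachable states
  u0 = rec X. a.(a.0 + b.X) ⊢ ··a··> u1
  u1 = a.0 + b.(rec X. a.(a.0 + b.X)) ⊢ ··a··> u2, ··b··> u0
  u2 = 0 ⊢ stopped
LTS(Q): 2 reachable states
  v0 = rec X. a.(0 + b.X) ⊢ ··a··> v1
  v1 = 0 + b.(rec X. a.(0 + b.X)) ⊢ ··b··> v0
Executing aa from P (initial set {u0}):
  step 1 (a): {u1}
  step 2 (a): {u2}
  ✓ P
Executing aa from Q (initial set {v0}):
  step 1 (a): {v1}
  step 2 (a): no successor for Q

aa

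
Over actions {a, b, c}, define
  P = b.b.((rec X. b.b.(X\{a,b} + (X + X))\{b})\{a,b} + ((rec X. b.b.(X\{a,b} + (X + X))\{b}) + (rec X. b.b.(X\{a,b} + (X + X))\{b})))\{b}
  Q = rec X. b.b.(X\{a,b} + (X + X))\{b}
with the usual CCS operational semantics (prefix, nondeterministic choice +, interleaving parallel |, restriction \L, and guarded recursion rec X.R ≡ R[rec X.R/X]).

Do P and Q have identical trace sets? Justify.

YES

Reachable graph of P (3 states):
  m0 = b.b.((rec X. b.b.(X\{a,b} + (X + X))\{b})\{a,b} + ((rec X. b.b.(X\{a,b} + (X + X))\{b}) + (rec X. b.b.(X\{a,b} + (X + X))\{b})))\{b} | --b--▸ m1
  m1 = b.((rec X. b.b.(X\{a,b} + (X + X))\{b})\{a,b} + ((rec X. b.b.(X\{a,b} + (X + X))\{b}) + (rec X. b.b.(X\{a,b} + (X + X))\{b})))\{b} | --b--▸ m2
  m2 = ((rec X. b.b.(X\{a,b} + (X + X))\{b})\{a,b} + ((rec X. b.b.(X\{a,b} + (X + X))\{b}) + (rec X. b.b.(X\{a,b} + (X + X))\{b})))\{b} | deadlocked
Reachable graph of Q (3 states):
  n0 = rec X. b.b.(X\{a,b} + (X + X))\{b} | --b--▸ n1
  n1 = b.((rec X. b.b.(X\{a,b} + (X + X))\{b})\{a,b} + ((rec X. b.b.(X\{a,b} + (X + X))\{b}) + (rec X. b.b.(X\{a,b} + (X + X))\{b})))\{b} | --b--▸ n2
  n2 = ((rec X. b.b.(X\{a,b} + (X + X))\{b})\{a,b} + ((rec X. b.b.(X\{a,b} + (X + X))\{b}) + (rec X. b.b.(X\{a,b} + (X + X))\{b})))\{b} | deadlocked
Partition-refinement fixed point:
  B0 = {m0, n0}
  B1 = {m1, n1}
  B2 = {m2, n2}
m0 ∈ B0, n0 ∈ B0 → same block
Bisimilar ⇒ trace-equivalent.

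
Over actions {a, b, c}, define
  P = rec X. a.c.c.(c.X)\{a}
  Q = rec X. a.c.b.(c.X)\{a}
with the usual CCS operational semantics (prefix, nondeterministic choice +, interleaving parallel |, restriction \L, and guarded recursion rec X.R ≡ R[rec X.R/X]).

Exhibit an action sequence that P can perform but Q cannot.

acc

P's transition system — 5 states:
  m0 = rec X. a.c.c.(c.X)\{a} | —a→ m1
  m1 = c.c.(c.(rec X. a.c.c.(c.X)\{a}))\{a} | —c→ m2
  m2 = c.(c.(rec X. a.c.c.(c.X)\{a}))\{a} | —c→ m3
  m3 = (c.(rec X. a.c.c.(c.X)\{a}))\{a} | —c→ m4
  m4 = (rec X. a.c.c.(c.X)\{a})\{a} | deadlocked
Q's transition system — 5 states:
  n0 = rec X. a.c.b.(c.X)\{a} | —a→ n1
  n1 = c.b.(c.(rec X. a.c.b.(c.X)\{a}))\{a} | —c→ n2
  n2 = b.(c.(rec X. a.c.b.(c.X)\{a}))\{a} | —b→ n3
  n3 = (c.(rec X. a.c.b.(c.X)\{a}))\{a} | —c→ n4
  n4 = (rec X. a.c.b.(c.X)\{a})\{a} | deadlocked
Run σ = ⟨acc⟩ on P: start {m0}
  step 1 (a): {m1}
  step 2 (c): {m2}
  step 3 (c): {m3}
  P completes σ.
Run σ = ⟨acc⟩ on Q: start {n0}
  step 1 (a): {n1}
  step 2 (c): {n2}
  step 3 (c): ∅  — Q cannot continue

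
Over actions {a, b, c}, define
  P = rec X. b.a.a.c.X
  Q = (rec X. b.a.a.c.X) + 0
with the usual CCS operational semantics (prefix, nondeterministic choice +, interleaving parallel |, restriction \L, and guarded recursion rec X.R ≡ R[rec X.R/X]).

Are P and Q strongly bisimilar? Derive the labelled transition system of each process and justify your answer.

P's transition system — 4 states:
  s0 = rec X. b.a.a.c.X → =b=> s1
  s1 = a.a.c.(rec X. b.a.a.c.X) → =a=> s2
  s2 = a.c.(rec X. b.a.a.c.X) → =a=> s3
  s3 = c.(rec X. b.a.a.c.X) → =c=> s0
Q's transition system — 5 states:
  t0 = (rec X. b.a.a.c.X) + 0 → =b=> t1
  t1 = a.a.c.(rec X. b.a.a.c.X) → =a=> t2
  t2 = a.c.(rec X. b.a.a.c.X) → =a=> t3
  t3 = c.(rec X. b.a.a.c.X) → =c=> t4
  t4 = rec X. b.a.a.c.X → =b=> t1
Coarsest stable partition (strong bisimilarity classes):
  B0 = {s0, t0, t4}
  B1 = {s1, t1}
  B2 = {s2, t2}
  B3 = {s3, t3}
s0 ∈ B0, t0 ∈ B0 → same block

P ~ Q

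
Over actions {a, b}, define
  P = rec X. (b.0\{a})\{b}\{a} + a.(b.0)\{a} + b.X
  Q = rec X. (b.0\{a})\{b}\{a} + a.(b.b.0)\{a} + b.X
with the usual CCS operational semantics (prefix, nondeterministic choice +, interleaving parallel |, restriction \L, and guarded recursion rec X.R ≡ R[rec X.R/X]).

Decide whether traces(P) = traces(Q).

traces(P) ≠ traces(Q) — witness ⟨abb⟩

P's transition system — 3 states:
  m0 = rec X. (b.0\{a})\{b}\{a} + a.(b.0)\{a} + b.X has moves ··a··> m1, ··b··> m0
  m1 = (b.0)\{a} has moves ··b··> m2
  m2 = 0\{a} has moves stopped
Q's transition system — 4 states:
  n0 = rec X. (b.0\{a})\{b}\{a} + a.(b.b.0)\{a} + b.X has moves ··a··> n1, ··b··> n0
  n1 = (b.b.0)\{a} has moves ··b··> n2
  n2 = (b.0)\{a} has moves ··b··> n3
  n3 = 0\{a} has moves stopped
Trace ⟨abb⟩ through Q, begin at {n0}:
  after a @ step 1: {n1}
  after b @ step 2: {n2}
  after b @ step 3: {n3}
  — Q admits the full trace.
Trace ⟨abb⟩ through P, begin at {m0}:
  after a @ step 1: {m1}
  after b @ step 2: {m2}
  after b @ step 3: ∅ (P stuck)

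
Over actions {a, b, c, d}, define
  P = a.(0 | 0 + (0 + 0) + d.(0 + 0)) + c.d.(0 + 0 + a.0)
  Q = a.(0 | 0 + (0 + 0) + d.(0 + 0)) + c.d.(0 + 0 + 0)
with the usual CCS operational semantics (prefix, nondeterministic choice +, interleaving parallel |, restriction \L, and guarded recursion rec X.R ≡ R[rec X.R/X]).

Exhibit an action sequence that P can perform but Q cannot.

cda

LTS(P): 6 reachable states
  u0 = a.(0 | 0 + (0 + 0) + d.(0 + 0)) + c.d.(0 + 0 + a.0) → —a→ u1, —c→ u2
  u1 = 0 | 0 + (0 + 0) + d.(0 + 0) → —d→ u3
  u2 = d.(0 + 0 + a.0) → —d→ u4
  u3 = 0 + 0 → stopped
  u4 = 0 + 0 + a.0 → —a→ u5
  u5 = 0 → stopped
LTS(Q): 5 reachable states
  v0 = a.(0 | 0 + (0 + 0) + d.(0 + 0)) + c.d.(0 + 0 + 0) → —a→ v1, —c→ v2
  v1 = 0 | 0 + (0 + 0) + d.(0 + 0) → —d→ v3
  v2 = d.(0 + 0 + 0) → —d→ v4
  v3 = 0 + 0 → stopped
  v4 = 0 + 0 + 0 → stopped
Trace ⟨cda⟩ through P, begin at {u0}:
  step 1 (c): {u2}
  step 2 (d): {u4}
  step 3 (a): {u5}
  P completes σ.
Trace ⟨cda⟩ through Q, begin at {v0}:
  step 1 (c): {v2}
  step 2 (d): {v4}
  step 3 (a): ∅  — Q cannot continue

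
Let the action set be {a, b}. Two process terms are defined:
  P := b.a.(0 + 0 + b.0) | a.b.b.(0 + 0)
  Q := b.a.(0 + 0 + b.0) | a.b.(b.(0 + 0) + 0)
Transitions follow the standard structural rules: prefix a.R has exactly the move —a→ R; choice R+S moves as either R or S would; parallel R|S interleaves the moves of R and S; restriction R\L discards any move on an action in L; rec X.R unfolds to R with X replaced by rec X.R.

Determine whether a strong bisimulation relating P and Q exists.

LTS(P): 16 reachable states
  s0 = b.a.(0 + 0 + b.0) | a.b.b.(0 + 0) :: ··a··> s1, ··b··> s2
  s1 = b.a.(0 + 0 + b.0) | b.b.(0 + 0) :: ··b··> s3, ··b··> s4
  s2 = a.(0 + 0 + b.0) | a.b.b.(0 + 0) :: ··a··> s3, ··a··> s5
  s3 = a.(0 + 0 + b.0) | b.b.(0 + 0) :: ··a··> s6, ··b··> s7
  s4 = b.a.(0 + 0 + b.0) | b.(0 + 0) :: ··b··> s7, ··b··> s8
  s5 = (0 + 0 + b.0) | a.b.b.(0 + 0) :: ··a··> s6, ··b··> s9
  s6 = (0 + 0 + b.0) | b.b.(0 + 0) :: ··b··> s10, ··b··> s11
  s7 = a.(0 + 0 + b.0) | b.(0 + 0) :: ··a··> s10, ··b··> s12
  s8 = b.a.(0 + 0 + b.0) | (0 + 0) :: ··b··> s12
  s9 = 0 | a.b.b.(0 + 0) :: ··a··> s11
  s10 = (0 + 0 + b.0) | b.(0 + 0) :: ··b··> s13, ··b··> s14
  s11 = 0 | b.b.(0 + 0) :: ··b··> s14
  s12 = a.(0 + 0 + b.0) | (0 + 0) :: ··a··> s13
  s13 = (0 + 0 + b.0) | (0 + 0) :: ··b··> s15
  s14 = 0 | b.(0 + 0) :: ··b··> s15
  s15 = 0 | (0 + 0) :: (no moves)
LTS(Q): 16 reachable states
  t0 = b.a.(0 + 0 + b.0) | a.b.(b.(0 + 0) + 0) :: ··a··> t1, ··b··> t2
  t1 = b.a.(0 + 0 + b.0) | b.(b.(0 + 0) + 0) :: ··b··> t3, ··b··> t4
  t2 = a.(0 + 0 + b.0) | a.b.(b.(0 + 0) + 0) :: ··a··> t3, ··a··> t5
  t3 = a.(0 + 0 + b.0) | b.(b.(0 + 0) + 0) :: ··a··> t6, ··b··> t7
  t4 = b.a.(0 + 0 + b.0) | (b.(0 + 0) + 0) :: ··b··> t7, ··b··> t8
  t5 = (0 + 0 + b.0) | a.b.(b.(0 + 0) + 0) :: ··a··> t6, ··b··> t9
  t6 = (0 + 0 + b.0) | b.(b.(0 + 0) + 0) :: ··b··> t10, ··b··> t11
  t7 = a.(0 + 0 + b.0) | (b.(0 + 0) + 0) :: ··a··> t10, ··b··> t12
  t8 = b.a.(0 + 0 + b.0) | (0 + 0) :: ··b··> t12
  t9 = 0 | a.b.(b.(0 + 0) + 0) :: ··a··> t11
  t10 = (0 + 0 + b.0) | (b.(0 + 0) + 0) :: ··b··> t13, ··b··> t14
  t11 = 0 | b.(b.(0 + 0) + 0) :: ··b··> t14
  t12 = a.(0 + 0 + b.0) | (0 + 0) :: ··a··> t13
  t13 = (0 + 0 + b.0) | (0 + 0) :: ··b··> t15
  t14 = 0 | (b.(0 + 0) + 0) :: ··b··> t15
  t15 = 0 | (0 + 0) :: (no moves)
Coarsest stable partition (strong bisimilarity classes):
  B0 = {s0, t0}
  B1 = {s2, t2}
  B2 = {s5, t5}
  B3 = {s9, t9}
  B4 = {s10, s11, t10, t11}
  B5 = {s13, s14, t13, t14}
  B6 = {s15, t15}
  B7 = {s6, t6}
  B8 = {s3, t3}
  B9 = {s7, t7}
  B10 = {s12, t12}
  B11 = {s1, t1}
  B12 = {s4, t4}
  B13 = {s8, t8}
s0 ∈ B0, t0 ∈ B0 → same block

bisimilar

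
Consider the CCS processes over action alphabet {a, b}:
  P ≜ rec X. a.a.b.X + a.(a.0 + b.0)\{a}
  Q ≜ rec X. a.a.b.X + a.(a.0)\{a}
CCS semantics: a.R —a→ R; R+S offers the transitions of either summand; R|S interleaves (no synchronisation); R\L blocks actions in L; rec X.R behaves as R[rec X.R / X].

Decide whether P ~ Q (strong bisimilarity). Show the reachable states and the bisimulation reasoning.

not bisimilar

LTS(P): 5 reachable states
  p0 = rec X. a.a.b.X + a.(a.0 + b.0)\{a} | =a=> p1, =a=> p2
  p1 = (a.0 + b.0)\{a} | =b=> p3
  p2 = a.b.(rec X. a.a.b.X + a.(a.0 + b.0)\{a}) | =a=> p4
  p3 = 0\{a} | stopped
  p4 = b.(rec X. a.a.b.X + a.(a.0 + b.0)\{a}) | =b=> p0
LTS(Q): 4 reachable states
  q0 = rec X. a.a.b.X + a.(a.0)\{a} | =a=> q1, =a=> q2
  q1 = (a.0)\{a} | stopped
  q2 = a.b.(rec X. a.a.b.X + a.(a.0)\{a}) | =a=> q3
  q3 = b.(rec X. a.a.b.X + a.(a.0)\{a}) | =b=> q0
Bisimilarity quotient blocks:
  B0 = {p0}
  B1 = {p1}
  B2 = {p3, q1}
  B3 = {p2}
  B4 = {p4}
  B5 = {q0}
  B6 = {q2}
  B7 = {q3}
p0 ∈ B0, q0 ∈ B5 → different blocks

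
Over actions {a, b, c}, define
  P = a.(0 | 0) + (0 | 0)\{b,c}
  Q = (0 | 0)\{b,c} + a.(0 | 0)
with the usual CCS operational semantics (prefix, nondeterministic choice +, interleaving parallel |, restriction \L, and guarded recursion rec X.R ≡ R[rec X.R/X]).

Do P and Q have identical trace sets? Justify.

YES

Reachable graph of P (2 states):
  u0 = a.(0 | 0) + (0 | 0)\{b,c} has moves =a=> u1
  u1 = 0 | 0 has moves (no moves)
Reachable graph of Q (2 states):
  v0 = (0 | 0)\{b,c} + a.(0 | 0) has moves =a=> v1
  v1 = 0 | 0 has moves (no moves)
Bisimilarity quotient blocks:
  B0 = {u0, v0}
  B1 = {u1, v1}
u0 ∈ B0, v0 ∈ B0 → same block
Bisimilar ⇒ trace-equivalent.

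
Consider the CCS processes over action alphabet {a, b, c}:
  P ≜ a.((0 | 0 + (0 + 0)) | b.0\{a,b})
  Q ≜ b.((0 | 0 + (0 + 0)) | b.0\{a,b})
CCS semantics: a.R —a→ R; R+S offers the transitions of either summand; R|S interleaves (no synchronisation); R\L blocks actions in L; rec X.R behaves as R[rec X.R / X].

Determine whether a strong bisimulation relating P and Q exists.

P's transition system — 3 states:
  s0 = a.((0 | 0 + (0 + 0)) | b.0\{a,b}) | —a→ s1
  s1 = (0 | 0 + (0 + 0)) | b.0\{a,b} | —b→ s2
  s2 = (0 | 0 + (0 + 0)) | 0\{a,b} | (no moves)
Q's transition system — 3 states:
  t0 = b.((0 | 0 + (0 + 0)) | b.0\{a,b}) | —b→ t1
  t1 = (0 | 0 + (0 + 0)) | b.0\{a,b} | —b→ t2
  t2 = (0 | 0 + (0 + 0)) | 0\{a,b} | (no moves)
Bisimilarity quotient blocks:
  B0 = {s0}
  B1 = {s1, t1}
  B2 = {s2, t2}
  B3 = {t0}
s0 ∈ B0, t0 ∈ B3 → different blocks

not bisimilar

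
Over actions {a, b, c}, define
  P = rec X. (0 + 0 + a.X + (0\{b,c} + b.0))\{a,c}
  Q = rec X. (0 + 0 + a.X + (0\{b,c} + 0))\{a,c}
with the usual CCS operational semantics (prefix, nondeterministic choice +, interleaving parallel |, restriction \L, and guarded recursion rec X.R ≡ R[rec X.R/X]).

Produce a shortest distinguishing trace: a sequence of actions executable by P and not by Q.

Reachable graph of P (2 states):
  m0 = rec X. (0 + 0 + a.X + (0\{b,c} + b.0))\{a,c} has moves --b--▸ m1
  m1 = 0\{a,c} has moves ∅
Reachable graph of Q (1 states):
  n0 = rec X. (0 + 0 + a.X + (0\{b,c} + 0))\{a,c} has moves ∅
Executing b from P (initial set {m0}):
  after b @ step 1: {m1}
  P completes σ.
Executing b from Q (initial set {n0}):
  after b @ step 1: ∅ (Q stuck)

b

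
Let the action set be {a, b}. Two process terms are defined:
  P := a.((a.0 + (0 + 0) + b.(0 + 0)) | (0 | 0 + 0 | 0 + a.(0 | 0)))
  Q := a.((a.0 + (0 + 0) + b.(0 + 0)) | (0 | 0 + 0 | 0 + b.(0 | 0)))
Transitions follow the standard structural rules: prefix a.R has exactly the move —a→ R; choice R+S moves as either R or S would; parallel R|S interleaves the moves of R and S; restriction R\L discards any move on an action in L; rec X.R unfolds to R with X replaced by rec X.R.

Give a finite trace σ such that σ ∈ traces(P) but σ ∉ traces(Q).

P's transition system — 7 states:
  m0 = a.((a.0 + (0 + 0) + b.(0 + 0)) | (0 | 0 + 0 | 0 + a.(0 | 0))) → =a=> m1
  m1 = (a.0 + (0 + 0) + b.(0 + 0)) | (0 | 0 + 0 | 0 + a.(0 | 0)) → =a=> m2, =a=> m3, =b=> m4
  m2 = (a.0 + (0 + 0) + b.(0 + 0)) | (0 | 0) → =a=> m5, =b=> m6
  m3 = 0 | (0 | 0 + 0 | 0 + a.(0 | 0)) → =a=> m5
  m4 = (0 + 0) | (0 | 0 + 0 | 0 + a.(0 | 0)) → =a=> m6
  m5 = 0 | (0 | 0) → stopped
  m6 = (0 + 0) | (0 | 0) → stopped
Q's transition system — 7 states:
  n0 = a.((a.0 + (0 + 0) + b.(0 + 0)) | (0 | 0 + 0 | 0 + b.(0 | 0))) → =a=> n1
  n1 = (a.0 + (0 + 0) + b.(0 + 0)) | (0 | 0 + 0 | 0 + b.(0 | 0)) → =a=> n2, =b=> n3, =b=> n4
  n2 = 0 | (0 | 0 + 0 | 0 + b.(0 | 0)) → =b=> n5
  n3 = (0 + 0) | (0 | 0 + 0 | 0 + b.(0 | 0)) → =b=> n6
  n4 = (a.0 + (0 + 0) + b.(0 + 0)) | (0 | 0) → =a=> n5, =b=> n6
  n5 = 0 | (0 | 0) → stopped
  n6 = (0 + 0) | (0 | 0) → stopped
Trace ⟨aaa⟩ through P, begin at {m0}:
  after a @ step 1: {m1}
  after a @ step 2: {m2, m3}
  after a @ step 3: {m5}
  ✓ P
Trace ⟨aaa⟩ through Q, begin at {n0}:
  after a @ step 1: {n1}
  after a @ step 2: {n2}
  after a @ step 3: ∅ (Q stuck)

aaa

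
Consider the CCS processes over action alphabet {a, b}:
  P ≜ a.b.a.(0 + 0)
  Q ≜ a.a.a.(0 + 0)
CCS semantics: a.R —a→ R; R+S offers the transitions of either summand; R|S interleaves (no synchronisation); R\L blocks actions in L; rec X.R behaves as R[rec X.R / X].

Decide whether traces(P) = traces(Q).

LTS(P): 4 reachable states
  s0 = a.b.a.(0 + 0) has moves =a=> s1
  s1 = b.a.(0 + 0) has moves =b=> s2
  s2 = a.(0 + 0) has moves =a=> s3
  s3 = 0 + 0 has moves (no moves)
LTS(Q): 4 reachable states
  t0 = a.a.a.(0 + 0) has moves =a=> t1
  t1 = a.a.(0 + 0) has moves =a=> t2
  t2 = a.(0 + 0) has moves =a=> t3
  t3 = 0 + 0 has moves (no moves)
Run σ = ⟨ab⟩ on P: start {s0}
  [1] a ⇒ {s1}
  [2] b ⇒ {s2}
  ✓ P
Run σ = ⟨ab⟩ on Q: start {t0}
  [1] a ⇒ {t1}
  [2] b ⇒ no successor for Q

traces(P) ≠ traces(Q) — witness ⟨ab⟩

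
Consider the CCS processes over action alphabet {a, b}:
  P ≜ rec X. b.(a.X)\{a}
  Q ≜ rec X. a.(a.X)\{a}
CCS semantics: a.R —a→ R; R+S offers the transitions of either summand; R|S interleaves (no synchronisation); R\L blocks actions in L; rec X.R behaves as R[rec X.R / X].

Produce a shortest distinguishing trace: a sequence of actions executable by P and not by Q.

b

Reachable graph of P (2 states):
  m0 = rec X. b.(a.X)\{a} has moves --b--▸ m1
  m1 = (a.(rec X. b.(a.X)\{a}))\{a} has moves stopped
Reachable graph of Q (2 states):
  n0 = rec X. a.(a.X)\{a} has moves --a--▸ n1
  n1 = (a.(rec X. a.(a.X)\{a}))\{a} has moves stopped
Run σ = ⟨b⟩ on P: start {m0}
  step 1 (b): {m1}
  P completes σ.
Run σ = ⟨b⟩ on Q: start {n0}
  step 1 (b): ∅ (Q stuck)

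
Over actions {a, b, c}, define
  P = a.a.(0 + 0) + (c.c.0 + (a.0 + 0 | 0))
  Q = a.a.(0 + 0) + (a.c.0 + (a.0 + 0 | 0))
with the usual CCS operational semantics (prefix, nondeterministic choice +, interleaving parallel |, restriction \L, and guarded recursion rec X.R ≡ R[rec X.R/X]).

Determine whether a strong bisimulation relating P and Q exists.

LTS(P): 5 reachable states
  p0 = a.a.(0 + 0) + (c.c.0 + (a.0 + 0 | 0)) has moves —a→ p1, —a→ p2, —c→ p3
  p1 = 0 has moves ·
  p2 = a.(0 + 0) has moves —a→ p4
  p3 = c.0 has moves —c→ p1
  p4 = 0 + 0 has moves ·
LTS(Q): 5 reachable states
  q0 = a.a.(0 + 0) + (a.c.0 + (a.0 + 0 | 0)) has moves —a→ q1, —a→ q2, —a→ q3
  q1 = 0 has moves ·
  q2 = a.(0 + 0) has moves —a→ q4
  q3 = c.0 has moves —c→ q1
  q4 = 0 + 0 has moves ·
Partition-refinement fixed point:
  B0 = {p0}
  B1 = {p1, p4, q1, q4}
  B2 = {p2, q2}
  B3 = {p3, q3}
  B4 = {q0}
p0 ∈ B0, q0 ∈ B4 → different blocks

P ≁ Q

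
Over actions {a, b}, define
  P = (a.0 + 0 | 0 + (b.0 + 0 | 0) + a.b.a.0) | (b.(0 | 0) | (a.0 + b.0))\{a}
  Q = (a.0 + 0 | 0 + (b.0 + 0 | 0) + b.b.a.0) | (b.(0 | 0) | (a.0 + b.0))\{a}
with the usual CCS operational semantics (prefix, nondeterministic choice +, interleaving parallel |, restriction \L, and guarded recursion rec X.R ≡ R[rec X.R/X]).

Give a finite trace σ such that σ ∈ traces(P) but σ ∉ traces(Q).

aba

Reachable graph of P (16 states):
  u0 = (a.0 + 0 | 0 + (b.0 + 0 | 0) + a.b.a.0) | (b.(0 | 0) | (a.0 + b.0))\{a} :: =a=> u1, =a=> u2, =b=> u1, =b=> u3, =b=> u4
  u1 = 0 | (b.(0 | 0) | (a.0 + b.0))\{a} :: =b=> u5, =b=> u6
  u2 = b.a.0 | (b.(0 | 0) | (a.0 + b.0))\{a} :: =b=> u7, =b=> u8, =b=> u9
  u3 = (a.0 + 0 | 0 + (b.0 + 0 | 0) + a.b.a.0) | (0 | 0 | (a.0 + b.0))\{a} :: =a=> u5, =a=> u8, =b=> u10, =b=> u5
  u4 = (a.0 + 0 | 0 + (b.0 + 0 | 0) + a.b.a.0) | (b.(0 | 0) | 0)\{a} :: =a=> u6, =a=> u9, =b=> u10, =b=> u6
  u5 = 0 | (0 | 0 | (a.0 + b.0))\{a} :: =b=> u11
  u6 = 0 | (b.(0 | 0) | 0)\{a} :: =b=> u11
  u7 = a.0 | (b.(0 | 0) | (a.0 + b.0))\{a} :: =a=> u1, =b=> u12, =b=> u13
  u8 = b.a.0 | (0 | 0 | (a.0 + b.0))\{a} :: =b=> u12, =b=> u14
  u9 = b.a.0 | (b.(0 | 0) | 0)\{a} :: =b=> u13, =b=> u14
  u10 = (a.0 + 0 | 0 + (b.0 + 0 | 0) + a.b.a.0) | (0 | 0 | 0)\{a} :: =a=> u11, =a=> u14, =b=> u11
  u11 = 0 | (0 | 0 | 0)\{a} :: ∅
  u12 = a.0 | (0 | 0 | (a.0 + b.0))\{a} :: =a=> u5, =b=> u15
  u13 = a.0 | (b.(0 | 0) | 0)\{a} :: =a=> u6, =b=> u15
  u14 = b.a.0 | (0 | 0 | 0)\{a} :: =b=> u15
  u15 = a.0 | (0 | 0 | 0)\{a} :: =a=> u11
Reachable graph of Q (16 states):
  v0 = (a.0 + 0 | 0 + (b.0 + 0 | 0) + b.b.a.0) | (b.(0 | 0) | (a.0 + b.0))\{a} :: =a=> v1, =b=> v1, =b=> v2, =b=> v3, =b=> v4
  v1 = 0 | (b.(0 | 0) | (a.0 + b.0))\{a} :: =b=> v5, =b=> v6
  v2 = (a.0 + 0 | 0 + (b.0 + 0 | 0) + b.b.a.0) | (0 | 0 | (a.0 + b.0))\{a} :: =a=> v5, =b=> v5, =b=> v7, =b=> v8
  v3 = (a.0 + 0 | 0 + (b.0 + 0 | 0) + b.b.a.0) | (b.(0 | 0) | 0)\{a} :: =a=> v6, =b=> v6, =b=> v7, =b=> v9
  v4 = b.a.0 | (b.(0 | 0) | (a.0 + b.0))\{a} :: =b=> v10, =b=> v8, =b=> v9
  v5 = 0 | (0 | 0 | (a.0 + b.0))\{a} :: =b=> v11
  v6 = 0 | (b.(0 | 0) | 0)\{a} :: =b=> v11
  v7 = (a.0 + 0 | 0 + (b.0 + 0 | 0) + b.b.a.0) | (0 | 0 | 0)\{a} :: =a=> v11, =b=> v11, =b=> v12
  v8 = b.a.0 | (0 | 0 | (a.0 + b.0))\{a} :: =b=> v12, =b=> v13
  v9 = b.a.0 | (b.(0 | 0) | 0)\{a} :: =b=> v12, =b=> v14
  v10 = a.0 | (b.(0 | 0) | (a.0 + b.0))\{a} :: =a=> v1, =b=> v13, =b=> v14
  v11 = 0 | (0 | 0 | 0)\{a} :: ∅
  v12 = b.a.0 | (0 | 0 | 0)\{a} :: =b=> v15
  v13 = a.0 | (0 | 0 | (a.0 + b.0))\{a} :: =a=> v5, =b=> v15
  v14 = a.0 | (b.(0 | 0) | 0)\{a} :: =a=> v6, =b=> v15
  v15 = a.0 | (0 | 0 | 0)\{a} :: =a=> v11
Run σ = ⟨aba⟩ on P: start {u0}
  [1] a ⇒ {u1, u2}
  [2] b ⇒ {u5, u6, u7, u8, u9}
  [3] a ⇒ {u1}
  ✓ P
Run σ = ⟨aba⟩ on Q: start {v0}
  [1] a ⇒ {v1}
  [2] b ⇒ {v5, v6}
  [3] a ⇒ no successor for Q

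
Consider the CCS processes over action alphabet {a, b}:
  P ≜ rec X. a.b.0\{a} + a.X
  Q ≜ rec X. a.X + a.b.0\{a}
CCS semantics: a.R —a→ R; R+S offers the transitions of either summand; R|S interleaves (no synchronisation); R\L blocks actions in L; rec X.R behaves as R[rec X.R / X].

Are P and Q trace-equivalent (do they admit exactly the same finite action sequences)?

Reachable graph of P (3 states):
  p0 = rec X. a.b.0\{a} + a.X | --a--▸ p0, --a--▸ p1
  p1 = b.0\{a} | --b--▸ p2
  p2 = 0\{a} | ∅
Reachable graph of Q (3 states):
  q0 = rec X. a.X + a.b.0\{a} | --a--▸ q0, --a--▸ q1
  q1 = b.0\{a} | --b--▸ q2
  q2 = 0\{a} | ∅
Partition-refinement fixed point:
  B0 = {p0, q0}
  B1 = {p1, q1}
  B2 = {p2, q2}
p0 ∈ B0, q0 ∈ B0 → same block
Bisimilar ⇒ trace-equivalent.

trace-equivalent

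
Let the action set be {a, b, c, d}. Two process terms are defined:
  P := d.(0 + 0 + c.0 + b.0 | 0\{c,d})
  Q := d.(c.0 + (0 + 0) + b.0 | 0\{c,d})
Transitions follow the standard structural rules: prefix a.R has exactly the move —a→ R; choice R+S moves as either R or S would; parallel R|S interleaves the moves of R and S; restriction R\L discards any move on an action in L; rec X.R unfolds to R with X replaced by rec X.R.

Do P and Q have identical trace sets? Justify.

trace-equivalent

LTS(P): 4 reachable states
  p0 = d.(0 + 0 + c.0 + b.0 | 0\{c,d}) :: =d=> p1
  p1 = 0 + 0 + c.0 + b.0 | 0\{c,d} :: =b=> p2, =c=> p3
  p2 = 0 | 0\{c,d} :: (no moves)
  p3 = 0 :: (no moves)
LTS(Q): 4 reachable states
  q0 = d.(c.0 + (0 + 0) + b.0 | 0\{c,d}) :: =d=> q1
  q1 = c.0 + (0 + 0) + b.0 | 0\{c,d} :: =b=> q2, =c=> q3
  q2 = 0 | 0\{c,d} :: (no moves)
  q3 = 0 :: (no moves)
Partition-refinement fixed point:
  B0 = {p0, q0}
  B1 = {p1, q1}
  B2 = {p2, p3, q2, q3}
p0 ∈ B0, q0 ∈ B0 → same block
Bisimilar ⇒ trace-equivalent.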